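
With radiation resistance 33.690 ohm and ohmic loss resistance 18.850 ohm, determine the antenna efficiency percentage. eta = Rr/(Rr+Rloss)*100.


eta = 33.690 / (33.690 + 18.850) * 100 = 64.12%

64.12%


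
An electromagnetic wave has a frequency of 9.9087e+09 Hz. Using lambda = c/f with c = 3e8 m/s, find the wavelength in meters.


lambda = c / f = 3.0000e+08 / 9.9087e+09 = 0.03028 m

0.03028 m


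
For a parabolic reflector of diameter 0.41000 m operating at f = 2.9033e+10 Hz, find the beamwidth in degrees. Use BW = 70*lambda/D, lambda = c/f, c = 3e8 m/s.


lambda = c / f = 3.0000e+08 / 2.9033e+10 = 0.01033307 m
BW = 70 * 0.01033307 / 0.41000 = 1.764 deg

1.764 deg


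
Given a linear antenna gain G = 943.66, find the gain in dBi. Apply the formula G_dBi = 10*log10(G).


G_dBi = 10 * log10(943.66) = 29.75 dBi

29.75 dBi


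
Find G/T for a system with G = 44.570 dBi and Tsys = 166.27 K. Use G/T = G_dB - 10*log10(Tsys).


G/T = 44.570 - 10*log10(166.27) = 44.570 - 22.20814 = 22.36 dB/K

22.36 dB/K


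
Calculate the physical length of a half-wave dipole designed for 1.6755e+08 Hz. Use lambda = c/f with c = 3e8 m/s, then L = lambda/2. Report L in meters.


lambda = c / f = 3.0000e+08 / 1.6755e+08 = 1.790510 m
L = lambda / 2 = 1.790510 / 2 = 0.8953 m

0.8953 m


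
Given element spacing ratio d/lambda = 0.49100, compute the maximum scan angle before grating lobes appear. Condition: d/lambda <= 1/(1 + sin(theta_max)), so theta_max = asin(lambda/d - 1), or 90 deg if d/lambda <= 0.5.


lambda/d - 1 = 1/0.49100 - 1 = 1.036660 >= 1
d/lambda <= 0.5, so the array can scan to endfire without grating lobes: theta_max = 90 deg

90 deg


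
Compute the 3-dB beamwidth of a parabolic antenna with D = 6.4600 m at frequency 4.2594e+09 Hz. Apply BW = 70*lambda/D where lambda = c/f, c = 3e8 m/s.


lambda = c / f = 3.0000e+08 / 4.2594e+09 = 0.07043246 m
BW = 70 * 0.07043246 / 6.4600 = 0.7632 deg

0.7632 deg


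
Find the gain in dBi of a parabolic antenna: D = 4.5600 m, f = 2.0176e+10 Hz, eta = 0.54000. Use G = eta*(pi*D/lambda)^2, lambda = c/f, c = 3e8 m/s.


lambda = c / f = 3.0000e+08 / 2.0176e+10 = 0.01486915 m
G_linear = 0.54000 * (pi * 4.5600 / 0.01486915)^2 = 501246.0
G_dBi = 10 * log10(501246.0) = 57.00 dBi

57.00 dBi


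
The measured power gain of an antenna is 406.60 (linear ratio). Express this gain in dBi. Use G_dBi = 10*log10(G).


G_dBi = 10 * log10(406.60) = 26.09 dBi

26.09 dBi


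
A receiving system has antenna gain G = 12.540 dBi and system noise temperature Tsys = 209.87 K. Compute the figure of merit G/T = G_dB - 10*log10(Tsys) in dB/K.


G/T = 12.540 - 10*log10(209.87) = 12.540 - 23.21950 = -10.68 dB/K

-10.68 dB/K


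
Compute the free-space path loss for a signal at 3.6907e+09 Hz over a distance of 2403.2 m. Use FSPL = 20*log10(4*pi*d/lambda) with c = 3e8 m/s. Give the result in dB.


lambda = c / f = 3.0000e+08 / 3.6907e+09 = 0.08128539 m
FSPL = 20 * log10(4*pi*2403.2/0.08128539) = 111.4 dB

111.4 dB


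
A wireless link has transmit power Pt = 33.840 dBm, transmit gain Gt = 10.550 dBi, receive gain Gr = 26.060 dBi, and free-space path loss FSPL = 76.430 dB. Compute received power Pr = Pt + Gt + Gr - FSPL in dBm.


Pr = 33.840 + 10.550 + 26.060 - 76.430 = -5.98 dBm

-5.98 dBm


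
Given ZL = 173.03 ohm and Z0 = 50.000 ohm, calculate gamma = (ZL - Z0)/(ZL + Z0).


gamma = (173.03 - 50.000) / (173.03 + 50.000) = 0.5516

0.5516


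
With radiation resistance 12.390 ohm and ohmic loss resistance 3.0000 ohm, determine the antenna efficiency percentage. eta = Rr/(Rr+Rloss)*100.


eta = 12.390 / (12.390 + 3.0000) * 100 = 80.51%

80.51%


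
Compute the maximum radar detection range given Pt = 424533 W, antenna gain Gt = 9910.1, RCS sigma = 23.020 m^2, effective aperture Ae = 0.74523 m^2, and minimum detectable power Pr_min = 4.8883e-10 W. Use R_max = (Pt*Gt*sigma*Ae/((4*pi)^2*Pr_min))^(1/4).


R^4 = 424533*9910.1*23.020*0.74523 / ((4*pi)^2 * 4.8883e-10) = 9.349913e+17
R_max = 9.349913e+17^0.25 = 31096 m

31096 m


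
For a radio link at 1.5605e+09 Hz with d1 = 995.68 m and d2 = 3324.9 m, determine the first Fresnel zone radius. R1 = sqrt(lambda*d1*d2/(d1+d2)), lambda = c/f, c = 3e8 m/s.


lambda = c / f = 3.0000e+08 / 1.5605e+09 = 0.1922461 m
R1 = sqrt(0.1922461 * 995.68 * 3324.9 / (995.68 + 3324.9)) = 12.14 m

12.14 m


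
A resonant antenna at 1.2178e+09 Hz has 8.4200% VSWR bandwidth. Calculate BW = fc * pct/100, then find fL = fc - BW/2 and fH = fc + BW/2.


BW = 1.2178e+09 * 8.4200/100 = 1.025388e+08 Hz
fL = 1.2178e+09 - 1.025388e+08/2 = 1.167e+09 Hz
fH = 1.2178e+09 + 1.025388e+08/2 = 1.269e+09 Hz

BW=1.025e+08 Hz, fL=1.167e+09 Hz, fH=1.269e+09 Hz


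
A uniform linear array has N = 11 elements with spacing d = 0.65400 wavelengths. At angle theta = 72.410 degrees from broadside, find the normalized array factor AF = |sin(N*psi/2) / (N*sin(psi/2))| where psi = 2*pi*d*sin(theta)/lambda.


psi = 2*pi*0.65400*sin(72.410 deg) = 3.917071 rad
AF = |sin(11*3.917071/2) / (11*sin(3.917071/2))| = 0.04247

0.04247


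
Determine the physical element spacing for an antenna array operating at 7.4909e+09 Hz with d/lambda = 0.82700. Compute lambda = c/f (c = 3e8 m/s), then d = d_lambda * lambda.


lambda = c / f = 3.0000e+08 / 7.4909e+09 = 0.04004859 m
d = 0.82700 * 0.04004859 = 0.03312 m

0.03312 m


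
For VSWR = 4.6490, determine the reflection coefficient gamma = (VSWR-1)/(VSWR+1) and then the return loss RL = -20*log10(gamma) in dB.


gamma = (4.6490 - 1) / (4.6490 + 1) = 0.6459550
RL = -20 * log10(0.6459550) = 3.796 dB

3.796 dB


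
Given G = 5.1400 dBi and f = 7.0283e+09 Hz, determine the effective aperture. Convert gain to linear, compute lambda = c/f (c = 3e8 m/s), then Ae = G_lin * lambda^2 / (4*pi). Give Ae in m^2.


lambda = c / f = 3.0000e+08 / 7.0283e+09 = 0.04268458 m
G_linear = 10^(5.1400/10) = 3.265878
Ae = G_linear * lambda^2 / (4*pi) = 3.265878 * 0.04268458^2 / (4*pi) = 4.735e-04 m^2

4.735e-04 m^2


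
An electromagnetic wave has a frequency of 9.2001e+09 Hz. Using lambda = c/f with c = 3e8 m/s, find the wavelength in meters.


lambda = c / f = 3.0000e+08 / 9.2001e+09 = 0.03261 m

0.03261 m


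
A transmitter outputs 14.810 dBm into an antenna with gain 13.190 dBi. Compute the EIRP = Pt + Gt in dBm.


EIRP = Pt + Gt = 14.810 + 13.190 = 28.00 dBm

28.00 dBm


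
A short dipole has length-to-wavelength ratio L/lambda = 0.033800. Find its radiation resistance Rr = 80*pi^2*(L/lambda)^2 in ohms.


Rr = 80 * pi^2 * (0.033800)^2 = 80 * 9.869604 * 1.142440e-03 = 0.9020 ohm

0.9020 ohm


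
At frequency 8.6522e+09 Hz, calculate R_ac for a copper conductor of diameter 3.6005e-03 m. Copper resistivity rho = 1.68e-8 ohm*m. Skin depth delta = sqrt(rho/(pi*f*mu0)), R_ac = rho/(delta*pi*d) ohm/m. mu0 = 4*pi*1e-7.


delta = sqrt(1.68e-8 / (pi * 8.6522e+09 * 4*pi*1e-7)) = 7.013124e-07 m
R_ac = 1.68e-8 / (7.013124e-07 * pi * 3.6005e-03) = 2.118 ohm/m

2.118 ohm/m


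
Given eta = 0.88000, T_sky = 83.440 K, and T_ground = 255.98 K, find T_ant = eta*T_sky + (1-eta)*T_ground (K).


T_ant = 0.88000 * 83.440 + (1 - 0.88000) * 255.98 = 104.1 K

104.1 K


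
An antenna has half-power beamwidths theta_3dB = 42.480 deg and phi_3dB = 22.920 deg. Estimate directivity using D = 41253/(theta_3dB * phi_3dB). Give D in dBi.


D_linear = 41253 / (42.480 * 22.920) = 42.36980
D_dBi = 10 * log10(42.36980) = 16.27 dBi

16.27 dBi


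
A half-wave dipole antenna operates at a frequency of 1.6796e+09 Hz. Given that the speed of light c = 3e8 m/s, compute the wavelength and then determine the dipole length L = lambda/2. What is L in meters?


lambda = c / f = 3.0000e+08 / 1.6796e+09 = 0.1786140 m
L = lambda / 2 = 0.1786140 / 2 = 0.08931 m

0.08931 m


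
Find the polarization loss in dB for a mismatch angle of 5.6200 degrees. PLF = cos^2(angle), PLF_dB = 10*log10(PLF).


PLF_linear = cos^2(5.6200 deg) = 0.9904097
PLF_dB = 10 * log10(0.9904097) = -0.04185 dB

-0.04185 dB


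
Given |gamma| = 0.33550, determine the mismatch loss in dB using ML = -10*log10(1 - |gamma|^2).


ML = -10 * log10(1 - 0.33550^2) = -10 * log10(0.88743975) = 0.5186 dB

0.5186 dB


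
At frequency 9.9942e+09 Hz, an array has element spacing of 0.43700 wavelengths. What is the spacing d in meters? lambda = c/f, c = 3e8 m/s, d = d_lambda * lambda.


lambda = c / f = 3.0000e+08 / 9.9942e+09 = 0.03001741 m
d = 0.43700 * 0.03001741 = 0.01312 m

0.01312 m


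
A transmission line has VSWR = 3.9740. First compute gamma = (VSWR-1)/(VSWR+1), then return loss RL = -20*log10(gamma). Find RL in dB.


gamma = (3.9740 - 1) / (3.9740 + 1) = 0.5979091
RL = -20 * log10(0.5979091) = 4.467 dB

4.467 dB


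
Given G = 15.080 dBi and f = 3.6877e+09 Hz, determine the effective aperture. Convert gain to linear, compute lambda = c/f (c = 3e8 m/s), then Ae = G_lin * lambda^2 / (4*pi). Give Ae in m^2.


lambda = c / f = 3.0000e+08 / 3.6877e+09 = 0.08135152 m
G_linear = 10^(15.080/10) = 32.21069
Ae = G_linear * lambda^2 / (4*pi) = 32.21069 * 0.08135152^2 / (4*pi) = 0.01696 m^2

0.01696 m^2


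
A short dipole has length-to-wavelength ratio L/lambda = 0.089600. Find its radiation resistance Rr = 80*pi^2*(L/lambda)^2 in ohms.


Rr = 80 * pi^2 * (0.089600)^2 = 80 * 9.869604 * 8.028160e-03 = 6.339 ohm

6.339 ohm


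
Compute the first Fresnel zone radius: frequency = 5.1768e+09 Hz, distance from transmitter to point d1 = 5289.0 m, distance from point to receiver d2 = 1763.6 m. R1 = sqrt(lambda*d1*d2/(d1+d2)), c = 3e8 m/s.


lambda = c / f = 3.0000e+08 / 5.1768e+09 = 0.05795086 m
R1 = sqrt(0.05795086 * 5289.0 * 1763.6 / (5289.0 + 1763.6)) = 8.755 m

8.755 m


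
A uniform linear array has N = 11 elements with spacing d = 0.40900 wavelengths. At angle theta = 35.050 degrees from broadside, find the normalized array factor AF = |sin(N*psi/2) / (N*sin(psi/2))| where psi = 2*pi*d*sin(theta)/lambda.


psi = 2*pi*0.40900*sin(35.050 deg) = 1.475826 rad
AF = |sin(11*1.475826/2) / (11*sin(1.475826/2))| = 0.1305

0.1305


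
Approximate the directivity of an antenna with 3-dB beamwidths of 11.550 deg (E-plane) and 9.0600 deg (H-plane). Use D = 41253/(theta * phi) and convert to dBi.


D_linear = 41253 / (11.550 * 9.0600) = 394.2261
D_dBi = 10 * log10(394.2261) = 25.96 dBi

25.96 dBi


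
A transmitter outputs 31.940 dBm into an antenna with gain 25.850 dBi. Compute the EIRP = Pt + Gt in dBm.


EIRP = Pt + Gt = 31.940 + 25.850 = 57.79 dBm

57.79 dBm


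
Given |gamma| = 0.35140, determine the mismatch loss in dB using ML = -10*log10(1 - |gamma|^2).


ML = -10 * log10(1 - 0.35140^2) = -10 * log10(0.87651804) = 0.5724 dB

0.5724 dB


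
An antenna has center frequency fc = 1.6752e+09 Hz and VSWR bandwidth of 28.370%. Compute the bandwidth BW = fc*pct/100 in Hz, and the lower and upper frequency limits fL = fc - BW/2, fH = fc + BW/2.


BW = 1.6752e+09 * 28.370/100 = 4.752542e+08 Hz
fL = 1.6752e+09 - 4.752542e+08/2 = 1.438e+09 Hz
fH = 1.6752e+09 + 4.752542e+08/2 = 1.913e+09 Hz

BW=4.753e+08 Hz, fL=1.438e+09 Hz, fH=1.913e+09 Hz


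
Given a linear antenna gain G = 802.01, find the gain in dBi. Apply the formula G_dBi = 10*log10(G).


G_dBi = 10 * log10(802.01) = 29.04 dBi

29.04 dBi


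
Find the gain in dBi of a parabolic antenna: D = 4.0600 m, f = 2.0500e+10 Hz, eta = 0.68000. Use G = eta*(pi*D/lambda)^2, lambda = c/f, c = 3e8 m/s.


lambda = c / f = 3.0000e+08 / 2.0500e+10 = 0.01463415 m
G_linear = 0.68000 * (pi * 4.0600 / 0.01463415)^2 = 516565.9
G_dBi = 10 * log10(516565.9) = 57.13 dBi

57.13 dBi


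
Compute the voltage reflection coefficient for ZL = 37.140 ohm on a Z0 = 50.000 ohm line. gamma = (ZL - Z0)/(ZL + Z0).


gamma = (37.140 - 50.000) / (37.140 + 50.000) = -0.1476

-0.1476


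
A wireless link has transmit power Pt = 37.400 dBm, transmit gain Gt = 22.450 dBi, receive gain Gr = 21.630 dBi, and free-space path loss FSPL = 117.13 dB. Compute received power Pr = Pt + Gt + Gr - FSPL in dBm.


Pr = 37.400 + 22.450 + 21.630 - 117.13 = -35.65 dBm

-35.65 dBm


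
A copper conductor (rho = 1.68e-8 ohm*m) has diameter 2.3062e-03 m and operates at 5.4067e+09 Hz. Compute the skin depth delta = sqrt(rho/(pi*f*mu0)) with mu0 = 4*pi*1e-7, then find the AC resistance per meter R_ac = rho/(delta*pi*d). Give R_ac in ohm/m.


delta = sqrt(1.68e-8 / (pi * 5.4067e+09 * 4*pi*1e-7)) = 8.871737e-07 m
R_ac = 1.68e-8 / (8.871737e-07 * pi * 2.3062e-03) = 2.614 ohm/m

2.614 ohm/m


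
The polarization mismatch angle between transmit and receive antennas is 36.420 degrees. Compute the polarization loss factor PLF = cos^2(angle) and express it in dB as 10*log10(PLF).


PLF_linear = cos^2(36.420 deg) = 0.6475205
PLF_dB = 10 * log10(0.6475205) = -1.887 dB

-1.887 dB


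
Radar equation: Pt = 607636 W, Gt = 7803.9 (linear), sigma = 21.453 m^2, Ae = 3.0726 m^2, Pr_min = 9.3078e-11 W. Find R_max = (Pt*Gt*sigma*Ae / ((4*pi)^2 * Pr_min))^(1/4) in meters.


R^4 = 607636*7803.9*21.453*3.0726 / ((4*pi)^2 * 9.3078e-11) = 2.126584e+19
R_max = 2.126584e+19^0.25 = 67908 m

67908 m


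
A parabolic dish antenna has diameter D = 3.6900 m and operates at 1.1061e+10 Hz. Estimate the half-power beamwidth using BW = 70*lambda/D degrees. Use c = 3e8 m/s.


lambda = c / f = 3.0000e+08 / 1.1061e+10 = 0.02712232 m
BW = 70 * 0.02712232 / 3.6900 = 0.5145 deg

0.5145 deg


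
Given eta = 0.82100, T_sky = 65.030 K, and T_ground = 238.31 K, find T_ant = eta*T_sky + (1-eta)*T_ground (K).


T_ant = 0.82100 * 65.030 + (1 - 0.82100) * 238.31 = 96.05 K

96.05 K


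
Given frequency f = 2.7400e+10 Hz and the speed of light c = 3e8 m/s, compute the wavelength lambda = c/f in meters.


lambda = c / f = 3.0000e+08 / 2.7400e+10 = 0.01095 m

0.01095 m


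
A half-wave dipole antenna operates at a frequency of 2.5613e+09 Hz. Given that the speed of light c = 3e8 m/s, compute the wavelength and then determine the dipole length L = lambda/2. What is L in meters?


lambda = c / f = 3.0000e+08 / 2.5613e+09 = 0.1171280 m
L = lambda / 2 = 0.1171280 / 2 = 0.05856 m

0.05856 m


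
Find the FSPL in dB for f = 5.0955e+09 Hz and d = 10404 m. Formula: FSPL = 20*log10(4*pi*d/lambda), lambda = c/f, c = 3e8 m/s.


lambda = c / f = 3.0000e+08 / 5.0955e+09 = 0.05887548 m
FSPL = 20 * log10(4*pi*10404/0.05887548) = 126.9 dB

126.9 dB


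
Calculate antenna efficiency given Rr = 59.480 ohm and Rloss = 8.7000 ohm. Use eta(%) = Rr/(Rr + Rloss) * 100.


eta = 59.480 / (59.480 + 8.7000) * 100 = 87.24%

87.24%


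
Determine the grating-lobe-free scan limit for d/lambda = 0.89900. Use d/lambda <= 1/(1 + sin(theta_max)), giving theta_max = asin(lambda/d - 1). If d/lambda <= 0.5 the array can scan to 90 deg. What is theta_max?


lambda/d - 1 = 1/0.89900 - 1 = 0.1123471
theta_max = asin(0.1123471) = 6.451 deg

6.451 deg


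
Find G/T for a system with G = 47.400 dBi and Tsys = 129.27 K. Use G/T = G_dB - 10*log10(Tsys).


G/T = 47.400 - 10*log10(129.27) = 47.400 - 21.11498 = 26.29 dB/K

26.29 dB/K


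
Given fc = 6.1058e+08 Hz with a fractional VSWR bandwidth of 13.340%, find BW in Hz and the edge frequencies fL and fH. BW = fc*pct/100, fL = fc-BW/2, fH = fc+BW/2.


BW = 6.1058e+08 * 13.340/100 = 8.145137e+07 Hz
fL = 6.1058e+08 - 8.145137e+07/2 = 5.699e+08 Hz
fH = 6.1058e+08 + 8.145137e+07/2 = 6.513e+08 Hz

BW=8.145e+07 Hz, fL=5.699e+08 Hz, fH=6.513e+08 Hz


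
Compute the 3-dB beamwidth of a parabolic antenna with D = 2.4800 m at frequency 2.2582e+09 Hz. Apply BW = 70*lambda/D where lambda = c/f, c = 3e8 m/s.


lambda = c / f = 3.0000e+08 / 2.2582e+09 = 0.1328492 m
BW = 70 * 0.1328492 / 2.4800 = 3.750 deg

3.750 deg


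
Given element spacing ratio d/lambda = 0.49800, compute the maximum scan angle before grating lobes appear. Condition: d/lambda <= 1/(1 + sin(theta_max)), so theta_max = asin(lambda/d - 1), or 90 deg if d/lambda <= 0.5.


lambda/d - 1 = 1/0.49800 - 1 = 1.008032 >= 1
d/lambda <= 0.5, so the array can scan to endfire without grating lobes: theta_max = 90 deg

90 deg


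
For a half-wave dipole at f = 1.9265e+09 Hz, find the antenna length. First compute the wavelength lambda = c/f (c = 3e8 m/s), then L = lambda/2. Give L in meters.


lambda = c / f = 3.0000e+08 / 1.9265e+09 = 0.1557228 m
L = lambda / 2 = 0.1557228 / 2 = 0.07786 m

0.07786 m


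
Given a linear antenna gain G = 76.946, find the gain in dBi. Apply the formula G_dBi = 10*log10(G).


G_dBi = 10 * log10(76.946) = 18.86 dBi

18.86 dBi


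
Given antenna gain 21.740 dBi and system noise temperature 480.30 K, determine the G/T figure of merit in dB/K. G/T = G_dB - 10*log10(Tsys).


G/T = 21.740 - 10*log10(480.30) = 21.740 - 26.81513 = -5.075 dB/K

-5.075 dB/K


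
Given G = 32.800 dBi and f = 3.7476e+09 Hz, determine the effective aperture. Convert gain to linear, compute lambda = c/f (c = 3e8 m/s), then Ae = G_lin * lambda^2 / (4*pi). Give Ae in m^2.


lambda = c / f = 3.0000e+08 / 3.7476e+09 = 0.08005123 m
G_linear = 10^(32.800/10) = 1905.461
Ae = G_linear * lambda^2 / (4*pi) = 1905.461 * 0.08005123^2 / (4*pi) = 0.9717 m^2

0.9717 m^2


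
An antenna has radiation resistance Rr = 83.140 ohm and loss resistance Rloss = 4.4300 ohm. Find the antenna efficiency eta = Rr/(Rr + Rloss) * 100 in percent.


eta = 83.140 / (83.140 + 4.4300) * 100 = 94.94%

94.94%


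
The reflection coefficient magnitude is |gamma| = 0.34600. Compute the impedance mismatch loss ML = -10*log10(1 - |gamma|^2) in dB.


ML = -10 * log10(1 - 0.34600^2) = -10 * log10(0.880284) = 0.5538 dB

0.5538 dB


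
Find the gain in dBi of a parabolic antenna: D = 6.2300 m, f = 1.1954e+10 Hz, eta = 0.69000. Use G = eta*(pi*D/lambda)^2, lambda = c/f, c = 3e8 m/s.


lambda = c / f = 3.0000e+08 / 1.1954e+10 = 0.02509620 m
G_linear = 0.69000 * (pi * 6.2300 / 0.02509620)^2 = 419671.0
G_dBi = 10 * log10(419671.0) = 56.23 dBi

56.23 dBi


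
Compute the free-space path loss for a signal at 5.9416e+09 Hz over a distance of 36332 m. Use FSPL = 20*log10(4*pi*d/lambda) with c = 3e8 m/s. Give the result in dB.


lambda = c / f = 3.0000e+08 / 5.9416e+09 = 0.05049145 m
FSPL = 20 * log10(4*pi*36332/0.05049145) = 139.1 dB

139.1 dB


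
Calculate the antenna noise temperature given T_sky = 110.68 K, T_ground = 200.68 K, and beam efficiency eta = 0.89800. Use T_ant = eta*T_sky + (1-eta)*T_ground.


T_ant = 0.89800 * 110.68 + (1 - 0.89800) * 200.68 = 119.9 K

119.9 K


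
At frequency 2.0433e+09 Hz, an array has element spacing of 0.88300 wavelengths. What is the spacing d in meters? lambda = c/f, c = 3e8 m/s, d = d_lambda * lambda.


lambda = c / f = 3.0000e+08 / 2.0433e+09 = 0.1468213 m
d = 0.88300 * 0.1468213 = 0.1296 m

0.1296 m


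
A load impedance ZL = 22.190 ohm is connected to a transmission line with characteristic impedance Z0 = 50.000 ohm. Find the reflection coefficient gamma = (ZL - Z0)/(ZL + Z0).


gamma = (22.190 - 50.000) / (22.190 + 50.000) = -0.3852

-0.3852


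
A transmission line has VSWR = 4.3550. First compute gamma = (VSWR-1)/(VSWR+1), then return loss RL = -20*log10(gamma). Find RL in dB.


gamma = (4.3550 - 1) / (4.3550 + 1) = 0.6265173
RL = -20 * log10(0.6265173) = 4.061 dB

4.061 dB


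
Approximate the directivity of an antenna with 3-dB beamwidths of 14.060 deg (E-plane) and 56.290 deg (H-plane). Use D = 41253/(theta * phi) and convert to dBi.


D_linear = 41253 / (14.060 * 56.290) = 52.12415
D_dBi = 10 * log10(52.12415) = 17.17 dBi

17.17 dBi


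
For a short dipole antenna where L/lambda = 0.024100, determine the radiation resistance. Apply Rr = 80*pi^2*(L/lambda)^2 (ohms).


Rr = 80 * pi^2 * (0.024100)^2 = 80 * 9.869604 * 5.808100e-04 = 0.4586 ohm

0.4586 ohm


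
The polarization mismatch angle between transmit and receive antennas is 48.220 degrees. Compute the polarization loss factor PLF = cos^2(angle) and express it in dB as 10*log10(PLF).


PLF_linear = cos^2(48.220 deg) = 0.4439187
PLF_dB = 10 * log10(0.4439187) = -3.527 dB

-3.527 dB


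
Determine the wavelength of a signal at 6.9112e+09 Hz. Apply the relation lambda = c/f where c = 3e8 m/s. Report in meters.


lambda = c / f = 3.0000e+08 / 6.9112e+09 = 0.04341 m

0.04341 m


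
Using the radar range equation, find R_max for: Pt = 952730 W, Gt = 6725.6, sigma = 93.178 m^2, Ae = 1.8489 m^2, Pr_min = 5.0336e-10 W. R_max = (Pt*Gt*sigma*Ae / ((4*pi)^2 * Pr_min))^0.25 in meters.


R^4 = 952730*6725.6*93.178*1.8489 / ((4*pi)^2 * 5.0336e-10) = 1.388767e+19
R_max = 1.388767e+19^0.25 = 61046 m

61046 m


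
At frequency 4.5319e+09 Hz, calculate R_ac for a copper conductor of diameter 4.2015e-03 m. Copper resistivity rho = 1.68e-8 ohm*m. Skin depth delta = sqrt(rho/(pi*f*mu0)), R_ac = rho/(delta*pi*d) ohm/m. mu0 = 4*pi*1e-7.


delta = sqrt(1.68e-8 / (pi * 4.5319e+09 * 4*pi*1e-7)) = 9.690242e-07 m
R_ac = 1.68e-8 / (9.690242e-07 * pi * 4.2015e-03) = 1.313 ohm/m

1.313 ohm/m


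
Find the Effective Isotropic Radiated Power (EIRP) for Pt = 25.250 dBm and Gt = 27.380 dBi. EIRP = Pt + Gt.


EIRP = Pt + Gt = 25.250 + 27.380 = 52.63 dBm

52.63 dBm


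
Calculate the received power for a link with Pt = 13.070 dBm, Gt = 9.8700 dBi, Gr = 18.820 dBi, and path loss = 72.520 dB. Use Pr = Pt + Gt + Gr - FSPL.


Pr = 13.070 + 9.8700 + 18.820 - 72.520 = -30.76 dBm

-30.76 dBm


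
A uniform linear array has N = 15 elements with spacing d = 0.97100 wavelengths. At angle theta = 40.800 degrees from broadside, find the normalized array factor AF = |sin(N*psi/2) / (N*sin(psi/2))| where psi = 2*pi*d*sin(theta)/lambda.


psi = 2*pi*0.97100*sin(40.800 deg) = 3.986501 rad
AF = |sin(15*3.986501/2) / (15*sin(3.986501/2))| = 0.07299

0.07299


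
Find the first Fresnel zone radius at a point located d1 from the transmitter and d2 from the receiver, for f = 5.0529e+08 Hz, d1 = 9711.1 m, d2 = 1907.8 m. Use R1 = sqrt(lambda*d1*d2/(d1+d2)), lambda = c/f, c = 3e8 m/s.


lambda = c / f = 3.0000e+08 / 5.0529e+08 = 0.5937185 m
R1 = sqrt(0.5937185 * 9711.1 * 1907.8 / (9711.1 + 1907.8)) = 30.77 m

30.77 m


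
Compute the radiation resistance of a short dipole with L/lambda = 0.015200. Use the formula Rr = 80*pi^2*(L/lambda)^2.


Rr = 80 * pi^2 * (0.015200)^2 = 80 * 9.869604 * 2.310400e-04 = 0.1824 ohm

0.1824 ohm


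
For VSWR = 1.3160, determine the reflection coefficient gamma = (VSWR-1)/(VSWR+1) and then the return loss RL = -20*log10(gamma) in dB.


gamma = (1.3160 - 1) / (1.3160 + 1) = 0.1364421
RL = -20 * log10(0.1364421) = 17.30 dB

17.30 dB


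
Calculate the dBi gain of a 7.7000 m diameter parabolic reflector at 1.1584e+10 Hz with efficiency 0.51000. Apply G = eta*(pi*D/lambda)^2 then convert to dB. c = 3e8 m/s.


lambda = c / f = 3.0000e+08 / 1.1584e+10 = 0.02589779 m
G_linear = 0.51000 * (pi * 7.7000 / 0.02589779)^2 = 444965.1
G_dBi = 10 * log10(444965.1) = 56.48 dBi

56.48 dBi


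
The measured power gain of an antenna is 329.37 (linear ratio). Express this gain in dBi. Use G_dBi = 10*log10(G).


G_dBi = 10 * log10(329.37) = 25.18 dBi

25.18 dBi


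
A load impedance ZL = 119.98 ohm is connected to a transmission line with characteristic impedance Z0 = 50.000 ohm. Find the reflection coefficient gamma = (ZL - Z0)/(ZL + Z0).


gamma = (119.98 - 50.000) / (119.98 + 50.000) = 0.4117

0.4117


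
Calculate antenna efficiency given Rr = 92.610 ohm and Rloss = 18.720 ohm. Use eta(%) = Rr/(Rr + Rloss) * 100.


eta = 92.610 / (92.610 + 18.720) * 100 = 83.19%

83.19%


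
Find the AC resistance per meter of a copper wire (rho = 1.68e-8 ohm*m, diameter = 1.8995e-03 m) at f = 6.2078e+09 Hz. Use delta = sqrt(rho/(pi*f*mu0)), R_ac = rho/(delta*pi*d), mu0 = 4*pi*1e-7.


delta = sqrt(1.68e-8 / (pi * 6.2078e+09 * 4*pi*1e-7)) = 8.279534e-07 m
R_ac = 1.68e-8 / (8.279534e-07 * pi * 1.8995e-03) = 3.400 ohm/m

3.400 ohm/m


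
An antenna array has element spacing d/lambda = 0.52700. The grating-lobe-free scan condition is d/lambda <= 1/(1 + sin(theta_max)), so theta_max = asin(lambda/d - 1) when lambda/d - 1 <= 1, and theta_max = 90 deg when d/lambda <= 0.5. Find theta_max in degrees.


lambda/d - 1 = 1/0.52700 - 1 = 0.8975332
theta_max = asin(0.8975332) = 63.84 deg

63.84 deg


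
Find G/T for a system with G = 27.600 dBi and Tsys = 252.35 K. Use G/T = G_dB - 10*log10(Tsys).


G/T = 27.600 - 10*log10(252.35) = 27.600 - 24.02003 = 3.580 dB/K

3.580 dB/K


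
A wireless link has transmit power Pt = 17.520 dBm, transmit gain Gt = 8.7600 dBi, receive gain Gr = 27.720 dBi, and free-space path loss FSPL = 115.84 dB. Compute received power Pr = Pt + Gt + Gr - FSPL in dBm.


Pr = 17.520 + 8.7600 + 27.720 - 115.84 = -61.84 dBm

-61.84 dBm


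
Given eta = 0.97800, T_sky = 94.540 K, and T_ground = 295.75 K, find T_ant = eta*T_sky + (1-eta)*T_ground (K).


T_ant = 0.97800 * 94.540 + (1 - 0.97800) * 295.75 = 98.97 K

98.97 K


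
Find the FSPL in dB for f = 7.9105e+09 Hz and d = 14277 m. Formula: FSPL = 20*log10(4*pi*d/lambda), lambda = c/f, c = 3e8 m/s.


lambda = c / f = 3.0000e+08 / 7.9105e+09 = 0.03792428 m
FSPL = 20 * log10(4*pi*14277/0.03792428) = 133.5 dB

133.5 dB


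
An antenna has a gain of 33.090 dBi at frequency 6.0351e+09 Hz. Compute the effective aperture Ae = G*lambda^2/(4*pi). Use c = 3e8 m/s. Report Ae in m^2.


lambda = c / f = 3.0000e+08 / 6.0351e+09 = 0.04970920 m
G_linear = 10^(33.090/10) = 2037.042
Ae = G_linear * lambda^2 / (4*pi) = 2037.042 * 0.04970920^2 / (4*pi) = 0.4006 m^2

0.4006 m^2


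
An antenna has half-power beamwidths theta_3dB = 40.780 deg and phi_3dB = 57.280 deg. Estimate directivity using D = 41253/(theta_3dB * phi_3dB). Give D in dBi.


D_linear = 41253 / (40.780 * 57.280) = 17.66059
D_dBi = 10 * log10(17.66059) = 12.47 dBi

12.47 dBi


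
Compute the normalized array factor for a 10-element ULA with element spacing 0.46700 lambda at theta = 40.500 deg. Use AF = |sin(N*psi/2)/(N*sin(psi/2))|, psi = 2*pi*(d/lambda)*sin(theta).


psi = 2*pi*0.46700*sin(40.500 deg) = 1.905641 rad
AF = |sin(10*1.905641/2) / (10*sin(1.905641/2))| = 0.01267

0.01267


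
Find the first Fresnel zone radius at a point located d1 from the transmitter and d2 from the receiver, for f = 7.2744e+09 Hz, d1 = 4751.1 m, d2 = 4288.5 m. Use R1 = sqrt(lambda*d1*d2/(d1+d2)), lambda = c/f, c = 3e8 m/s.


lambda = c / f = 3.0000e+08 / 7.2744e+09 = 0.04124051 m
R1 = sqrt(0.04124051 * 4751.1 * 4288.5 / (4751.1 + 4288.5)) = 9.641 m

9.641 m


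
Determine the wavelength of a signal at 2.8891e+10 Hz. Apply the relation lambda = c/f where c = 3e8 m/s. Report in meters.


lambda = c / f = 3.0000e+08 / 2.8891e+10 = 0.01038 m

0.01038 m


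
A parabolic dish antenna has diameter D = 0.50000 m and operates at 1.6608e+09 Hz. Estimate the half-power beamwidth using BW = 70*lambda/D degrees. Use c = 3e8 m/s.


lambda = c / f = 3.0000e+08 / 1.6608e+09 = 0.1806358 m
BW = 70 * 0.1806358 / 0.50000 = 25.29 deg

25.29 deg


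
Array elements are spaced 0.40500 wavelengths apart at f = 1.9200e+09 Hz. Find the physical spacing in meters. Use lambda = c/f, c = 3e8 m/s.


lambda = c / f = 3.0000e+08 / 1.9200e+09 = 0.1562500 m
d = 0.40500 * 0.1562500 = 0.06328 m

0.06328 m


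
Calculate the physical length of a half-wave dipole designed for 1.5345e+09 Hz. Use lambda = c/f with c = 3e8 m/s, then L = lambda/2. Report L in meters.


lambda = c / f = 3.0000e+08 / 1.5345e+09 = 0.1955034 m
L = lambda / 2 = 0.1955034 / 2 = 0.09775 m

0.09775 m


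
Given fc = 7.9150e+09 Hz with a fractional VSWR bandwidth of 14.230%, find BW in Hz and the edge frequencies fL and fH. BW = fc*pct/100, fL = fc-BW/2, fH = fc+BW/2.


BW = 7.9150e+09 * 14.230/100 = 1.126304e+09 Hz
fL = 7.9150e+09 - 1.126304e+09/2 = 7.352e+09 Hz
fH = 7.9150e+09 + 1.126304e+09/2 = 8.478e+09 Hz

BW=1.126e+09 Hz, fL=7.352e+09 Hz, fH=8.478e+09 Hz


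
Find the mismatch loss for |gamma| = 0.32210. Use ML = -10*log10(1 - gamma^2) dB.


ML = -10 * log10(1 - 0.32210^2) = -10 * log10(0.89625159) = 0.4757 dB

0.4757 dB


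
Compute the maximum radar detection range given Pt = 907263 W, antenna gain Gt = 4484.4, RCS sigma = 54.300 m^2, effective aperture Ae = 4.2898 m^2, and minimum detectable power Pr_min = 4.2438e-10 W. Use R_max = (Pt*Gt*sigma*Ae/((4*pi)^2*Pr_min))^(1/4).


R^4 = 907263*4484.4*54.300*4.2898 / ((4*pi)^2 * 4.2438e-10) = 1.414164e+19
R_max = 1.414164e+19^0.25 = 61323 m

61323 m


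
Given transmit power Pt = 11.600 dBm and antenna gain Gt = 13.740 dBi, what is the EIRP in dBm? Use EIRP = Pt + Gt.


EIRP = Pt + Gt = 11.600 + 13.740 = 25.34 dBm

25.34 dBm


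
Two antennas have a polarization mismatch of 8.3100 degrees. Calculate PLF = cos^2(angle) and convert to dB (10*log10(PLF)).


PLF_linear = cos^2(8.3100 deg) = 0.9791114
PLF_dB = 10 * log10(0.9791114) = -0.09168 dB

-0.09168 dB


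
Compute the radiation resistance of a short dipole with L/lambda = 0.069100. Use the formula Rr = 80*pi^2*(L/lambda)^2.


Rr = 80 * pi^2 * (0.069100)^2 = 80 * 9.869604 * 4.774810e-03 = 3.770 ohm

3.770 ohm


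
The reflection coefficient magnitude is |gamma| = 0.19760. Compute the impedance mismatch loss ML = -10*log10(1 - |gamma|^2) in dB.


ML = -10 * log10(1 - 0.19760^2) = -10 * log10(0.96095424) = 0.1730 dB

0.1730 dB


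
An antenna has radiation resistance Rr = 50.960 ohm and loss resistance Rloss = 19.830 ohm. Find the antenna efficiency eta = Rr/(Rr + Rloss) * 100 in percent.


eta = 50.960 / (50.960 + 19.830) * 100 = 71.99%

71.99%


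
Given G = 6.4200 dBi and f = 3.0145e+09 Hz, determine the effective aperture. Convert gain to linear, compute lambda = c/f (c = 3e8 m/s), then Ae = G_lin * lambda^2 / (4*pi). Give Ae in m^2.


lambda = c / f = 3.0000e+08 / 3.0145e+09 = 0.09951899 m
G_linear = 10^(6.4200/10) = 4.385307
Ae = G_linear * lambda^2 / (4*pi) = 4.385307 * 0.09951899^2 / (4*pi) = 3.456e-03 m^2

3.456e-03 m^2


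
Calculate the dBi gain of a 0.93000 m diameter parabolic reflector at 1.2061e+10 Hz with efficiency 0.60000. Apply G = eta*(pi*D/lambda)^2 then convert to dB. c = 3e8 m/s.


lambda = c / f = 3.0000e+08 / 1.2061e+10 = 0.02487356 m
G_linear = 0.60000 * (pi * 0.93000 / 0.02487356)^2 = 8278.297
G_dBi = 10 * log10(8278.297) = 39.18 dBi

39.18 dBi


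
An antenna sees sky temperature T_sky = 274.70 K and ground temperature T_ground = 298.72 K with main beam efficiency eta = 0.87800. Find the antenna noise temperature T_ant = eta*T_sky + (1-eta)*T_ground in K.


T_ant = 0.87800 * 274.70 + (1 - 0.87800) * 298.72 = 277.6 K

277.6 K


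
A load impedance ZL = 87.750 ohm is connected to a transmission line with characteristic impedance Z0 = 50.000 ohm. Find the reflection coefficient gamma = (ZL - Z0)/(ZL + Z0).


gamma = (87.750 - 50.000) / (87.750 + 50.000) = 0.2740

0.2740


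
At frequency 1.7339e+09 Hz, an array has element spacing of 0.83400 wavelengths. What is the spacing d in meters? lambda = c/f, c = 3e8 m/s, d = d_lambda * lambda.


lambda = c / f = 3.0000e+08 / 1.7339e+09 = 0.1730204 m
d = 0.83400 * 0.1730204 = 0.1443 m

0.1443 m


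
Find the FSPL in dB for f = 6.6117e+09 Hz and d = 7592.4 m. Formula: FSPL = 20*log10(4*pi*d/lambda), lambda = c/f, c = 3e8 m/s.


lambda = c / f = 3.0000e+08 / 6.6117e+09 = 0.04537411 m
FSPL = 20 * log10(4*pi*7592.4/0.04537411) = 126.5 dB

126.5 dB


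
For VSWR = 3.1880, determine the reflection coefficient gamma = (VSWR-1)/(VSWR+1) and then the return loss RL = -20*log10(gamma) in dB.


gamma = (3.1880 - 1) / (3.1880 + 1) = 0.5224451
RL = -20 * log10(0.5224451) = 5.639 dB

5.639 dB


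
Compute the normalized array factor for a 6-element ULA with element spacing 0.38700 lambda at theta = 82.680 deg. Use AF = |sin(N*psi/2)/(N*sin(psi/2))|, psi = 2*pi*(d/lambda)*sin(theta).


psi = 2*pi*0.38700*sin(82.680 deg) = 2.411775 rad
AF = |sin(6*2.411775/2) / (6*sin(2.411775/2))| = 0.1453

0.1453


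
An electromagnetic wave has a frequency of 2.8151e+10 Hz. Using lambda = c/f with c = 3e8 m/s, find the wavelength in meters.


lambda = c / f = 3.0000e+08 / 2.8151e+10 = 0.01066 m

0.01066 m


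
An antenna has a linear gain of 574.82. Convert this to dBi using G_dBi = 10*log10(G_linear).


G_dBi = 10 * log10(574.82) = 27.60 dBi

27.60 dBi


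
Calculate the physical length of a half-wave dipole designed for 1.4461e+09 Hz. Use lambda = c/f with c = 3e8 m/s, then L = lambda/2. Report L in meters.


lambda = c / f = 3.0000e+08 / 1.4461e+09 = 0.2074545 m
L = lambda / 2 = 0.2074545 / 2 = 0.1037 m

0.1037 m


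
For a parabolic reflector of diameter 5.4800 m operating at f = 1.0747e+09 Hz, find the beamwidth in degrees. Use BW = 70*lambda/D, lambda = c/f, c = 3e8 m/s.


lambda = c / f = 3.0000e+08 / 1.0747e+09 = 0.2791477 m
BW = 70 * 0.2791477 / 5.4800 = 3.566 deg

3.566 deg


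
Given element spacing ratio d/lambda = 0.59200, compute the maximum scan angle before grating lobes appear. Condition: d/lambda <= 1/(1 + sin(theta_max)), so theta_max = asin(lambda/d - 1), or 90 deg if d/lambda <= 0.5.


lambda/d - 1 = 1/0.59200 - 1 = 0.6891892
theta_max = asin(0.6891892) = 43.57 deg

43.57 deg


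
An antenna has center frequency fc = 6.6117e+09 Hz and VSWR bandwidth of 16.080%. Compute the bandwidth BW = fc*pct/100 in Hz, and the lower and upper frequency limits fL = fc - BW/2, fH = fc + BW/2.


BW = 6.6117e+09 * 16.080/100 = 1.063161e+09 Hz
fL = 6.6117e+09 - 1.063161e+09/2 = 6.080e+09 Hz
fH = 6.6117e+09 + 1.063161e+09/2 = 7.143e+09 Hz

BW=1.063e+09 Hz, fL=6.080e+09 Hz, fH=7.143e+09 Hz


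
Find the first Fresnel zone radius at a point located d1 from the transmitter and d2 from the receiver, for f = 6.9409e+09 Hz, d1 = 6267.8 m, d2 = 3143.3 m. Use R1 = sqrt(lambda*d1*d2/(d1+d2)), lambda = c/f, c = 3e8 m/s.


lambda = c / f = 3.0000e+08 / 6.9409e+09 = 0.04322206 m
R1 = sqrt(0.04322206 * 6267.8 * 3143.3 / (6267.8 + 3143.3)) = 9.512 m

9.512 m


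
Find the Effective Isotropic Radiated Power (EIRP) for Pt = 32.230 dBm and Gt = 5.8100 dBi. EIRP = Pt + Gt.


EIRP = Pt + Gt = 32.230 + 5.8100 = 38.04 dBm

38.04 dBm


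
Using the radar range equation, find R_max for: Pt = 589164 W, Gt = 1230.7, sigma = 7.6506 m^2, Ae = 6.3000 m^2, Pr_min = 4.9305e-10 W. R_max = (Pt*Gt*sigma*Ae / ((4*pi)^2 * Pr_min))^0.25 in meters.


R^4 = 589164*1230.7*7.6506*6.3000 / ((4*pi)^2 * 4.9305e-10) = 4.488629e+17
R_max = 4.488629e+17^0.25 = 25884 m

25884 m


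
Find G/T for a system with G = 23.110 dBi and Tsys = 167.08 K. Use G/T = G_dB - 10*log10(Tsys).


G/T = 23.110 - 10*log10(167.08) = 23.110 - 22.22924 = 0.8808 dB/K

0.8808 dB/K


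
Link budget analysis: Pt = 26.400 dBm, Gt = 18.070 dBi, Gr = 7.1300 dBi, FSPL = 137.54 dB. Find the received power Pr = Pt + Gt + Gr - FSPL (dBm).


Pr = 26.400 + 18.070 + 7.1300 - 137.54 = -85.94 dBm

-85.94 dBm


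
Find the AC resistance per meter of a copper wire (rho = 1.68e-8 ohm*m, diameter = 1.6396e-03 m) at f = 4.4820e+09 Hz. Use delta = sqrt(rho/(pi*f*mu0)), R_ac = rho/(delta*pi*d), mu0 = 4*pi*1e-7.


delta = sqrt(1.68e-8 / (pi * 4.4820e+09 * 4*pi*1e-7)) = 9.744035e-07 m
R_ac = 1.68e-8 / (9.744035e-07 * pi * 1.6396e-03) = 3.347 ohm/m

3.347 ohm/m


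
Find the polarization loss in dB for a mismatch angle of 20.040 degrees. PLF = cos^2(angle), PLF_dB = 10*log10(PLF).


PLF_linear = cos^2(20.040 deg) = 0.8825731
PLF_dB = 10 * log10(0.8825731) = -0.5425 dB

-0.5425 dB


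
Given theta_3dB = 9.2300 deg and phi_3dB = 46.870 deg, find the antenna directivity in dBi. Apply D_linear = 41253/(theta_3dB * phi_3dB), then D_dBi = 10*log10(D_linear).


D_linear = 41253 / (9.2300 * 46.870) = 95.35838
D_dBi = 10 * log10(95.35838) = 19.79 dBi

19.79 dBi


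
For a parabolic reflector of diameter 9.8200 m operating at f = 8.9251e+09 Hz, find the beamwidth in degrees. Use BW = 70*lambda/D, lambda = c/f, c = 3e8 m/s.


lambda = c / f = 3.0000e+08 / 8.9251e+09 = 0.03361307 m
BW = 70 * 0.03361307 / 9.8200 = 0.2396 deg

0.2396 deg


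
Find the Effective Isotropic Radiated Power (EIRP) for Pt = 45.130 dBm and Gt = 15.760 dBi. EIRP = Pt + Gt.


EIRP = Pt + Gt = 45.130 + 15.760 = 60.89 dBm

60.89 dBm


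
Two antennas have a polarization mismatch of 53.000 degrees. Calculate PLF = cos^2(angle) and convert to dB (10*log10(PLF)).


PLF_linear = cos^2(53.000 deg) = 0.3621813
PLF_dB = 10 * log10(0.3621813) = -4.411 dB

-4.411 dB


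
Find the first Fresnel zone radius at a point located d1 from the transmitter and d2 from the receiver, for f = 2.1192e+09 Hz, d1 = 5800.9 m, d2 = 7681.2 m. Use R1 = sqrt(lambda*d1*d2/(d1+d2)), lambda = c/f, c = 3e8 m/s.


lambda = c / f = 3.0000e+08 / 2.1192e+09 = 0.1415629 m
R1 = sqrt(0.1415629 * 5800.9 * 7681.2 / (5800.9 + 7681.2)) = 21.63 m

21.63 m


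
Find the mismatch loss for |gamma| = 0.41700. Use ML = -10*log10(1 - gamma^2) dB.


ML = -10 * log10(1 - 0.41700^2) = -10 * log10(0.826111) = 0.8296 dB

0.8296 dB


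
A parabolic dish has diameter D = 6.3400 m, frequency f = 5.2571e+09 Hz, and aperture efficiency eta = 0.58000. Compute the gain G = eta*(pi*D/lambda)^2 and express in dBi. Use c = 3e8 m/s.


lambda = c / f = 3.0000e+08 / 5.2571e+09 = 0.05706568 m
G_linear = 0.58000 * (pi * 6.3400 / 0.05706568)^2 = 70657.17
G_dBi = 10 * log10(70657.17) = 48.49 dBi

48.49 dBi


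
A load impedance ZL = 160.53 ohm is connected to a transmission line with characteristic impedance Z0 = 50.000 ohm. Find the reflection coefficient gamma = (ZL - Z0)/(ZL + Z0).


gamma = (160.53 - 50.000) / (160.53 + 50.000) = 0.5250

0.5250


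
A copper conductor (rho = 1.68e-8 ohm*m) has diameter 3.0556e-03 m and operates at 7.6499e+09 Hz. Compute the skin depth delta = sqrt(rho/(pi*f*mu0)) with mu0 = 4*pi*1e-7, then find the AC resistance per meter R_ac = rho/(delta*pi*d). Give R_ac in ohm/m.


delta = sqrt(1.68e-8 / (pi * 7.6499e+09 * 4*pi*1e-7)) = 7.458421e-07 m
R_ac = 1.68e-8 / (7.458421e-07 * pi * 3.0556e-03) = 2.346 ohm/m

2.346 ohm/m


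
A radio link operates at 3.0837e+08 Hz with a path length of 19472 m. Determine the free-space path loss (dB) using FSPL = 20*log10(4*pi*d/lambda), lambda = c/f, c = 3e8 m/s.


lambda = c / f = 3.0000e+08 / 3.0837e+08 = 0.9728573 m
FSPL = 20 * log10(4*pi*19472/0.9728573) = 108.0 dB

108.0 dB


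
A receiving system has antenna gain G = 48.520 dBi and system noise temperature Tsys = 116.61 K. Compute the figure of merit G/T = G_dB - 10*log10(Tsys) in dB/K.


G/T = 48.520 - 10*log10(116.61) = 48.520 - 20.66736 = 27.85 dB/K

27.85 dB/K


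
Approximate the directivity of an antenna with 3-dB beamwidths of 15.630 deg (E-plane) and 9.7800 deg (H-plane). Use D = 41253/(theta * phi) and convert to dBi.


D_linear = 41253 / (15.630 * 9.7800) = 269.8719
D_dBi = 10 * log10(269.8719) = 24.31 dBi

24.31 dBi


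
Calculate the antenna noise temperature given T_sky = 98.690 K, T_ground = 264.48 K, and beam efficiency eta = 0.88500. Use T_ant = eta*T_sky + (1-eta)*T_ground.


T_ant = 0.88500 * 98.690 + (1 - 0.88500) * 264.48 = 117.8 K

117.8 K


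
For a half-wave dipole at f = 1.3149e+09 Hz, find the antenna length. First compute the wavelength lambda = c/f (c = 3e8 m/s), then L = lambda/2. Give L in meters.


lambda = c / f = 3.0000e+08 / 1.3149e+09 = 0.2281542 m
L = lambda / 2 = 0.2281542 / 2 = 0.1141 m

0.1141 m


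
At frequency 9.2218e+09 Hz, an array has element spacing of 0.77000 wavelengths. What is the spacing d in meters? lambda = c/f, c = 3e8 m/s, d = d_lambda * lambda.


lambda = c / f = 3.0000e+08 / 9.2218e+09 = 0.03253161 m
d = 0.77000 * 0.03253161 = 0.02505 m

0.02505 m


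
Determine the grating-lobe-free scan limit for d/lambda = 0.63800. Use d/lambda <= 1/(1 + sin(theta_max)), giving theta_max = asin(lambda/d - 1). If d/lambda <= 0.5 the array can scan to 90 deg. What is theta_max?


lambda/d - 1 = 1/0.63800 - 1 = 0.5673981
theta_max = asin(0.5673981) = 34.57 deg

34.57 deg
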